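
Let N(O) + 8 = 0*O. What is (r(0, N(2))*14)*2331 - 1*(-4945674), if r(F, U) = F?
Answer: 4945674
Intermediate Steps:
N(O) = -8 (N(O) = -8 + 0*O = -8 + 0 = -8)
(r(0, N(2))*14)*2331 - 1*(-4945674) = (0*14)*2331 - 1*(-4945674) = 0*2331 + 4945674 = 0 + 4945674 = 4945674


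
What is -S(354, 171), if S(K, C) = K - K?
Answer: 0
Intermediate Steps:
S(K, C) = 0
-S(354, 171) = -1*0 = 0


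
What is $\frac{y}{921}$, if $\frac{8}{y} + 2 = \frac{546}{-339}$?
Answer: $- \frac{113}{46971} \approx -0.0024057$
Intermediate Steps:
$y = - \frac{113}{51}$ ($y = \frac{8}{-2 + \frac{546}{-339}} = \frac{8}{-2 + 546 \left(- \frac{1}{339}\right)} = \frac{8}{-2 - \frac{182}{113}} = \frac{8}{- \frac{408}{113}} = 8 \left(- \frac{113}{408}\right) = - \frac{113}{51} \approx -2.2157$)
$\frac{y}{921} = - \frac{113}{51 \cdot 921} = \left(- \frac{113}{51}\right) \frac{1}{921} = - \frac{113}{46971}$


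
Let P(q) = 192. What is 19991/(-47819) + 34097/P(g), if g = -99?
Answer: 1626646171/9181248 ≈ 177.17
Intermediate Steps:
19991/(-47819) + 34097/P(g) = 19991/(-47819) + 34097/192 = 19991*(-1/47819) + 34097*(1/192) = -19991/47819 + 34097/192 = 1626646171/9181248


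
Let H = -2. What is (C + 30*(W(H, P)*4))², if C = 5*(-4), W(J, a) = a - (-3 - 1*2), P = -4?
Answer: 10000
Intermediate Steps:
W(J, a) = 5 + a (W(J, a) = a - (-3 - 2) = a - 1*(-5) = a + 5 = 5 + a)
C = -20
(C + 30*(W(H, P)*4))² = (-20 + 30*((5 - 4)*4))² = (-20 + 30*(1*4))² = (-20 + 30*4)² = (-20 + 120)² = 100² = 10000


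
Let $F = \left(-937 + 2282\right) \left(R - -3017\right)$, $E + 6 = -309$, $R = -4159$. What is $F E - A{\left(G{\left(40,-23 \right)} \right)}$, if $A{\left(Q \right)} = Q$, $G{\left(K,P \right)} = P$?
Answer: $483836873$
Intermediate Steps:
$E = -315$ ($E = -6 - 309 = -315$)
$F = -1535990$ ($F = \left(-937 + 2282\right) \left(-4159 - -3017\right) = 1345 \left(-4159 + 3017\right) = 1345 \left(-1142\right) = -1535990$)
$F E - A{\left(G{\left(40,-23 \right)} \right)} = \left(-1535990\right) \left(-315\right) - -23 = 483836850 + 23 = 483836873$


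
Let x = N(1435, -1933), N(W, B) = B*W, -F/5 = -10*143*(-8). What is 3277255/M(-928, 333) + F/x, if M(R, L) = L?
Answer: 1818129843125/184738743 ≈ 9841.6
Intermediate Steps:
F = -57200 (F = -5*(-10*143)*(-8) = -(-7150)*(-8) = -5*11440 = -57200)
x = -2773855 (x = -1933*1435 = -2773855)
3277255/M(-928, 333) + F/x = 3277255/333 - 57200/(-2773855) = 3277255*(1/333) - 57200*(-1/2773855) = 3277255/333 + 11440/554771 = 1818129843125/184738743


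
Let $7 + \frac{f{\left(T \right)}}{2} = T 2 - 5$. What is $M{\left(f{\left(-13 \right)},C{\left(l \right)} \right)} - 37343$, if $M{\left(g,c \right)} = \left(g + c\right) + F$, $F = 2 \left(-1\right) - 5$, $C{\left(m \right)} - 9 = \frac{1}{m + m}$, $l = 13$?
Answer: $- \frac{972841}{26} \approx -37417.0$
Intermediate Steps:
$C{\left(m \right)} = 9 + \frac{1}{2 m}$ ($C{\left(m \right)} = 9 + \frac{1}{m + m} = 9 + \frac{1}{2 m}$)
$f{\left(T \right)} = -24 + 4 T$ ($f{\left(T \right)} = -14 + 2 \left(T 2 - 5\right) = -14 + 2 \left(2 T - 5\right) = -14 + 2 \left(-5 + 2 T\right) = -14 + \left(-10 + 4 T\right) = -24 + 4 T$)
$F = -7$ ($F = -2 - 5 = -7$)
$M{\left(g,c \right)} = -7 + c + g$ ($M{\left(g,c \right)} = \left(g + c\right) - 7 = \left(c + g\right) - 7 = -7 + c + g$)
$M{\left(f{\left(-13 \right)},C{\left(l \right)} \right)} - 37343 = \left(-7 + \left(9 + \frac{1}{2 \cdot 13}\right) + \left(-24 + 4 \left(-13\right)\right)\right) - 37343 = \left(-7 + \left(9 + \frac{1}{2} \cdot \frac{1}{13}\right) - 76\right) - 37343 = \left(-7 + \left(9 + \frac{1}{26}\right) - 76\right) - 37343 = \left(-7 + \frac{235}{26} - 76\right) - 37343 = - \frac{1923}{26} - 37343 = - \frac{972841}{26}$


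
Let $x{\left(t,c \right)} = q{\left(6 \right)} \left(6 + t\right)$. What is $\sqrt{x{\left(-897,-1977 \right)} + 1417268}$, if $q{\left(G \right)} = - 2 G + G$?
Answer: $\sqrt{1422614} \approx 1192.7$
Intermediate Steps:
$q{\left(G \right)} = - G$
$x{\left(t,c \right)} = -36 - 6 t$ ($x{\left(t,c \right)} = \left(-1\right) 6 \left(6 + t\right) = - 6 \left(6 + t\right) = -36 - 6 t$)
$\sqrt{x{\left(-897,-1977 \right)} + 1417268} = \sqrt{\left(-36 - -5382\right) + 1417268} = \sqrt{\left(-36 + 5382\right) + 1417268} = \sqrt{5346 + 1417268} = \sqrt{1422614}$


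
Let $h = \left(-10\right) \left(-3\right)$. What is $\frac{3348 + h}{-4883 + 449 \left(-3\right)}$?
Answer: $- \frac{1689}{3115} \approx -0.54222$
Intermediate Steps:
$h = 30$
$\frac{3348 + h}{-4883 + 449 \left(-3\right)} = \frac{3348 + 30}{-4883 + 449 \left(-3\right)} = \frac{3378}{-4883 - 1347} = \frac{3378}{-6230} = 3378 \left(- \frac{1}{6230}\right) = - \frac{1689}{3115}$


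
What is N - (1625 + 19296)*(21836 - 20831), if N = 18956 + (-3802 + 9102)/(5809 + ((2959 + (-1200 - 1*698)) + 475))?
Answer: -30858766321/1469 ≈ -2.1007e+7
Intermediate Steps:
N = 27847424/1469 (N = 18956 + 5300/(5809 + ((2959 + (-1200 - 698)) + 475)) = 18956 + 5300/(5809 + ((2959 - 1898) + 475)) = 18956 + 5300/(5809 + (1061 + 475)) = 18956 + 5300/(5809 + 1536) = 18956 + 5300/7345 = 18956 + 5300*(1/7345) = 18956 + 1060/1469 = 27847424/1469 ≈ 18957.)
N - (1625 + 19296)*(21836 - 20831) = 27847424/1469 - (1625 + 19296)*(21836 - 20831) = 27847424/1469 - 20921*1005 = 27847424/1469 - 1*21025605 = 27847424/1469 - 21025605 = -30858766321/1469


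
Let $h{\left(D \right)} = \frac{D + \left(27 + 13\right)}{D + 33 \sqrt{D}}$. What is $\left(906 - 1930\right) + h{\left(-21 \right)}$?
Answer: $- \frac{1136659}{1110} - \frac{209 i \sqrt{21}}{7770} \approx -1024.0 - 0.12326 i$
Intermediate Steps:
$h{\left(D \right)} = \frac{40 + D}{D + 33 \sqrt{D}}$ ($h{\left(D \right)} = \frac{D + 40}{D + 33 \sqrt{D}} = \frac{40 + D}{D + 33 \sqrt{D}}$)
$\left(906 - 1930\right) + h{\left(-21 \right)} = \left(906 - 1930\right) + \frac{40 - 21}{-21 + 33 \sqrt{-21}} = \left(906 - 1930\right) + \frac{1}{-21 + 33 i \sqrt{21}} \cdot 19 = -1024 + \frac{1}{-21 + 33 i \sqrt{21}} \cdot 19 = -1024 + \frac{19}{-21 + 33 i \sqrt{21}}$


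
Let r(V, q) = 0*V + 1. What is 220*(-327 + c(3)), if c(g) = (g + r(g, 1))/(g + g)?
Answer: -215380/3 ≈ -71793.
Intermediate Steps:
r(V, q) = 1 (r(V, q) = 0 + 1 = 1)
c(g) = (1 + g)/(2*g) (c(g) = (g + 1)/(g + g) = (1 + g)/((2*g)) = (1 + g)*(1/(2*g)) = (1 + g)/(2*g))
220*(-327 + c(3)) = 220*(-327 + (1/2)*(1 + 3)/3) = 220*(-327 + (1/2)*(1/3)*4) = 220*(-327 + 2/3) = 220*(-979/3) = -215380/3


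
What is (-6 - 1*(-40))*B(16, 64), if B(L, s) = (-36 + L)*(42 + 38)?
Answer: -54400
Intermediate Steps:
B(L, s) = -2880 + 80*L (B(L, s) = (-36 + L)*80 = -2880 + 80*L)
(-6 - 1*(-40))*B(16, 64) = (-6 - 1*(-40))*(-2880 + 80*16) = (-6 + 40)*(-2880 + 1280) = 34*(-1600) = -54400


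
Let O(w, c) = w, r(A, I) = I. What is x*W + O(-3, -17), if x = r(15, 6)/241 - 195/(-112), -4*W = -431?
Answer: 20220573/107968 ≈ 187.28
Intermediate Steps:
W = 431/4 (W = -¼*(-431) = 431/4 ≈ 107.75)
x = 47667/26992 (x = 6/241 - 195/(-112) = 6*(1/241) - 195*(-1/112) = 6/241 + 195/112 = 47667/26992 ≈ 1.7660)
x*W + O(-3, -17) = (47667/26992)*(431/4) - 3 = 20544477/107968 - 3 = 20220573/107968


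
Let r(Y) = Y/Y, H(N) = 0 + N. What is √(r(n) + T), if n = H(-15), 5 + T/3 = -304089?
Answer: I*√912281 ≈ 955.13*I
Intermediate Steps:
T = -912282 (T = -15 + 3*(-304089) = -15 - 912267 = -912282)
H(N) = N
n = -15
r(Y) = 1
√(r(n) + T) = √(1 - 912282) = √(-912281) = I*√912281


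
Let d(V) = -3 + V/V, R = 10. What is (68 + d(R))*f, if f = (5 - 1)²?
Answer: 1056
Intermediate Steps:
d(V) = -2 (d(V) = -3 + 1 = -2)
f = 16 (f = 4² = 16)
(68 + d(R))*f = (68 - 2)*16 = 66*16 = 1056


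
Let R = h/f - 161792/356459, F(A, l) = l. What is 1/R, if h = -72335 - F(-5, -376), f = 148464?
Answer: -52921328976/49670720669 ≈ -1.0654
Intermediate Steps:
h = -71959 (h = -72335 - 1*(-376) = -72335 + 376 = -71959)
R = -49670720669/52921328976 (R = -71959/148464 - 161792/356459 = -49670720669/52921328976 ≈ -0.93858)
1/R = 1/(-49670720669/52921328976) = -52921328976/49670720669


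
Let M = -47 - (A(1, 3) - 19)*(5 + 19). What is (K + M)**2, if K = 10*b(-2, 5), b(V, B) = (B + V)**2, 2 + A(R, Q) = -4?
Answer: 413449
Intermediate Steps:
A(R, Q) = -6 (A(R, Q) = -2 - 4 = -6)
M = 553 (M = -47 - (-6 - 19)*(5 + 19) = -47 - (-25)*24 = -47 - 1*(-600) = -47 + 600 = 553)
K = 90 (K = 10*(5 - 2)**2 = 10*3**2 = 10*9 = 90)
(K + M)**2 = (90 + 553)**2 = 643**2 = 413449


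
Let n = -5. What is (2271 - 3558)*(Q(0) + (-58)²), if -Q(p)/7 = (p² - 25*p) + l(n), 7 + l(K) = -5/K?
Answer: -4383522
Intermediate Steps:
l(K) = -7 - 5/K
Q(p) = 42 - 7*p² + 175*p (Q(p) = -7*((p² - 25*p) + (-7 - 5/(-5))) = -7*((p² - 25*p) + (-7 - 5*(-⅕))) = -7*((p² - 25*p) + (-7 + 1)) = -7*((p² - 25*p) - 6) = -7*(-6 + p² - 25*p) = 42 - 7*p² + 175*p)
(2271 - 3558)*(Q(0) + (-58)²) = (2271 - 3558)*((42 - 7*0² + 175*0) + (-58)²) = -1287*((42 - 7*0 + 0) + 3364) = -1287*((42 + 0 + 0) + 3364) = -1287*(42 + 3364) = -1287*3406 = -4383522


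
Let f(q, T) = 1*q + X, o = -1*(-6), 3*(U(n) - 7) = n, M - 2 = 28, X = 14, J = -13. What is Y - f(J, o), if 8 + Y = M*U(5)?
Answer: 251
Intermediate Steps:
M = 30 (M = 2 + 28 = 30)
U(n) = 7 + n/3
o = 6
f(q, T) = 14 + q (f(q, T) = 1*q + 14 = q + 14 = 14 + q)
Y = 252 (Y = -8 + 30*(7 + (⅓)*5) = -8 + 30*(7 + 5/3) = -8 + 30*(26/3) = -8 + 260 = 252)
Y - f(J, o) = 252 - (14 - 13) = 252 - 1*1 = 252 - 1 = 251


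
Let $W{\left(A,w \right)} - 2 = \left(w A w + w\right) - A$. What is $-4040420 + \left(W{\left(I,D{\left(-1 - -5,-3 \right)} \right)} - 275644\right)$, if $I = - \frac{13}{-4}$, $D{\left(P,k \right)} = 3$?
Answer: $-4316033$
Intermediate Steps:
$I = \frac{13}{4}$ ($I = \left(-13\right) \left(- \frac{1}{4}\right) = \frac{13}{4} \approx 3.25$)
$W{\left(A,w \right)} = 2 + w - A + A w^{2}$ ($W{\left(A,w \right)} = 2 - \left(A - w - w A w\right) = 2 - \left(A - w - A w w\right) = 2 - \left(A - w - A w^{2}\right) = 2 + \left(w - A + A w^{2}\right) = 2 + w - A + A w^{2}$)
$-4040420 + \left(W{\left(I,D{\left(-1 - -5,-3 \right)} \right)} - 275644\right) = -4040420 + \left(\left(2 + 3 - \frac{13}{4} + \frac{13 \cdot 3^{2}}{4}\right) - 275644\right) = -4040420 + \left(\left(2 + 3 - \frac{13}{4} + \frac{13}{4} \cdot 9\right) - 275644\right) = -4040420 + \left(\left(2 + 3 - \frac{13}{4} + \frac{117}{4}\right) - 275644\right) = -4040420 + \left(31 - 275644\right) = -4040420 - 275613 = -4316033$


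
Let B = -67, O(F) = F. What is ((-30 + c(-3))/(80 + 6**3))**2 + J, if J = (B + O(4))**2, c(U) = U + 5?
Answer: 21734293/5476 ≈ 3969.0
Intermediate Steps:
c(U) = 5 + U
J = 3969 (J = (-67 + 4)**2 = (-63)**2 = 3969)
((-30 + c(-3))/(80 + 6**3))**2 + J = ((-30 + (5 - 3))/(80 + 6**3))**2 + 3969 = ((-30 + 2)/(80 + 216))**2 + 3969 = (-28/296)**2 + 3969 = (-28*1/296)**2 + 3969 = (-7/74)**2 + 3969 = 49/5476 + 3969 = 21734293/5476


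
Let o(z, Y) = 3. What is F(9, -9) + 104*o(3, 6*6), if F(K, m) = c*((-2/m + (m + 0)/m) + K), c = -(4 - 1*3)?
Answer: 2716/9 ≈ 301.78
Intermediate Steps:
c = -1 (c = -(4 - 3) = -1*1 = -1)
F(K, m) = -1 - K + 2/m (F(K, m) = -((-2/m + (m + 0)/m) + K) = -((-2/m + m/m) + K) = -((-2/m + 1) + K) = -((1 - 2/m) + K) = -(1 + K - 2/m) = -1 - K + 2/m)
F(9, -9) + 104*o(3, 6*6) = (-1 - 1*9 + 2/(-9)) + 104*3 = (-1 - 9 + 2*(-⅑)) + 312 = (-1 - 9 - 2/9) + 312 = -92/9 + 312 = 2716/9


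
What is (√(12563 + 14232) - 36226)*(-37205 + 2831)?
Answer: 1245232524 - 34374*√26795 ≈ 1.2396e+9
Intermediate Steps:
(√(12563 + 14232) - 36226)*(-37205 + 2831) = (√26795 - 36226)*(-34374) = (-36226 + √26795)*(-34374) = 1245232524 - 34374*√26795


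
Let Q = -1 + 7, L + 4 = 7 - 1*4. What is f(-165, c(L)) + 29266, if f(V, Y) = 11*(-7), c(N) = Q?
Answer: 29189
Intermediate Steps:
L = -1 (L = -4 + (7 - 1*4) = -4 + (7 - 4) = -4 + 3 = -1)
Q = 6
c(N) = 6
f(V, Y) = -77
f(-165, c(L)) + 29266 = -77 + 29266 = 29189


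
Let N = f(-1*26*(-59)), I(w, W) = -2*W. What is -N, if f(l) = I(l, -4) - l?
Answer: 1526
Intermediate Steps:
f(l) = 8 - l (f(l) = -2*(-4) - l = 8 - l)
N = -1526 (N = 8 - (-1*26)*(-59) = 8 - (-26)*(-59) = 8 - 1*1534 = 8 - 1534 = -1526)
-N = -1*(-1526) = 1526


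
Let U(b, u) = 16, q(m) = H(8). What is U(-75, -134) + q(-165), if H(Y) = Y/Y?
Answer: 17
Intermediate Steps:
H(Y) = 1
q(m) = 1
U(-75, -134) + q(-165) = 16 + 1 = 17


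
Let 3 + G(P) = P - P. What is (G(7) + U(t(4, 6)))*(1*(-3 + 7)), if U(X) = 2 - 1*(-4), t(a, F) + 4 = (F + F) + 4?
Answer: 12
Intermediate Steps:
G(P) = -3 (G(P) = -3 + (P - P) = -3 + 0 = -3)
t(a, F) = 2*F (t(a, F) = -4 + ((F + F) + 4) = -4 + (2*F + 4) = -4 + (4 + 2*F) = 2*F)
U(X) = 6 (U(X) = 2 + 4 = 6)
(G(7) + U(t(4, 6)))*(1*(-3 + 7)) = (-3 + 6)*(1*(-3 + 7)) = 3*(1*4) = 3*4 = 12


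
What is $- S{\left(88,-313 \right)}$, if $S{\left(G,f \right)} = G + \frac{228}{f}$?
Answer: $- \frac{27316}{313} \approx -87.272$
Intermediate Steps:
$- S{\left(88,-313 \right)} = - (88 + \frac{228}{-313}) = - (88 + 228 \left(- \frac{1}{313}\right)) = - (88 - \frac{228}{313}) = \left(-1\right) \frac{27316}{313} = - \frac{27316}{313}$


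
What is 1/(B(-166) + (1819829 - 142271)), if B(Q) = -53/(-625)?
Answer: 625/1048473803 ≈ 5.9610e-7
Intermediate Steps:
B(Q) = 53/625 (B(Q) = -53*(-1/625) = 53/625)
1/(B(-166) + (1819829 - 142271)) = 1/(53/625 + (1819829 - 142271)) = 1/(53/625 + 1677558) = 1/(1048473803/625) = 625/1048473803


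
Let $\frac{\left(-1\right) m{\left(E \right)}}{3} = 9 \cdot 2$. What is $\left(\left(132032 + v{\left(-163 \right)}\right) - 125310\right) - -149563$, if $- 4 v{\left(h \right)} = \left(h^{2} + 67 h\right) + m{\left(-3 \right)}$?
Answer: $\frac{304773}{2} \approx 1.5239 \cdot 10^{5}$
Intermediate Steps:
$m{\left(E \right)} = -54$ ($m{\left(E \right)} = - 3 \cdot 9 \cdot 2 = \left(-3\right) 18 = -54$)
$v{\left(h \right)} = \frac{27}{2} - \frac{67 h}{4} - \frac{h^{2}}{4}$ ($v{\left(h \right)} = - \frac{\left(h^{2} + 67 h\right) - 54}{4} = - \frac{-54 + h^{2} + 67 h}{4} = \frac{27}{2} - \frac{67 h}{4} - \frac{h^{2}}{4}$)
$\left(\left(132032 + v{\left(-163 \right)}\right) - 125310\right) - -149563 = \left(\left(132032 - \left(- \frac{10975}{4} + \frac{26569}{4}\right)\right) - 125310\right) - -149563 = \left(\left(132032 + \left(\frac{27}{2} + \frac{10921}{4} - \frac{26569}{4}\right)\right) - 125310\right) + 149563 = \left(\left(132032 - \frac{7797}{2}\right) - 125310\right) + 149563 = \left(\frac{256267}{2} - 125310\right) + 149563 = \frac{5647}{2} + 149563 = \frac{304773}{2}$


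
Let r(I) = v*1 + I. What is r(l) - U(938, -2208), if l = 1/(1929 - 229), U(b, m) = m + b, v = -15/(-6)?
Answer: 2163251/1700 ≈ 1272.5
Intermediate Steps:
v = 5/2 (v = -15*(-⅙) = 5/2 ≈ 2.5000)
U(b, m) = b + m
l = 1/1700 ≈ 0.00058824
r(I) = 5/2 + I (r(I) = (5/2)*1 + I = 5/2 + I)
r(l) - U(938, -2208) = (5/2 + 1/1700) - (938 - 2208) = 4251/1700 - 1*(-1270) = 4251/1700 + 1270 = 2163251/1700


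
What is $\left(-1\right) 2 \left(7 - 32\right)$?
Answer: $50$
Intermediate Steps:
$\left(-1\right) 2 \left(7 - 32\right) = \left(-2\right) \left(-25\right) = 50$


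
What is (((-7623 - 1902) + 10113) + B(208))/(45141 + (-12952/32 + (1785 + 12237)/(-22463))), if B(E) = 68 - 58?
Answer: 53731496/4019585447 ≈ 0.013367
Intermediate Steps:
B(E) = 10
(((-7623 - 1902) + 10113) + B(208))/(45141 + (-12952/32 + (1785 + 12237)/(-22463))) = (((-7623 - 1902) + 10113) + 10)/(45141 + (-12952/32 + (1785 + 12237)/(-22463))) = ((-9525 + 10113) + 10)/(45141 + (-12952*1/32 + 14022*(-1/22463))) = (588 + 10)/(45141 + (-1619/4 - 14022/22463)) = 598/(45141 - 36423685/89852) = 598/(4019585447/89852) = 598*(89852/4019585447) = 53731496/4019585447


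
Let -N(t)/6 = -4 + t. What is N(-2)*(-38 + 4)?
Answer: -1224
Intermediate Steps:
N(t) = 24 - 6*t (N(t) = -6*(-4 + t) = 24 - 6*t)
N(-2)*(-38 + 4) = (24 - 6*(-2))*(-38 + 4) = (24 + 12)*(-34) = 36*(-34) = -1224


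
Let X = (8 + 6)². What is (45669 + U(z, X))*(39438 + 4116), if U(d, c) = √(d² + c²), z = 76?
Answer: 1989067626 + 174216*√2762 ≈ 1.9982e+9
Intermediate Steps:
X = 196 (X = 14² = 196)
U(d, c) = √(c² + d²)
(45669 + U(z, X))*(39438 + 4116) = (45669 + √(196² + 76²))*(39438 + 4116) = (45669 + √(38416 + 5776))*43554 = (45669 + √44192)*43554 = (45669 + 4*√2762)*43554 = 1989067626 + 174216*√2762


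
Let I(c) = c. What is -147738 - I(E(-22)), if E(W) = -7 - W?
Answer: -147753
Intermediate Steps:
-147738 - I(E(-22)) = -147738 - (-7 - 1*(-22)) = -147738 - (-7 + 22) = -147738 - 1*15 = -147738 - 15 = -147753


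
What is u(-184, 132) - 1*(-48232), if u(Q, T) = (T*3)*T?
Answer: 100504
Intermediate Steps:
u(Q, T) = 3*T² (u(Q, T) = (3*T)*T = 3*T²)
u(-184, 132) - 1*(-48232) = 3*132² - 1*(-48232) = 3*17424 + 48232 = 52272 + 48232 = 100504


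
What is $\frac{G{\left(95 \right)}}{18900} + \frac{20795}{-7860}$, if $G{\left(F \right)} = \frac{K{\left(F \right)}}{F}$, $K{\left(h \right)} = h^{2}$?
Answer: $- \frac{326899}{123795} \approx -2.6406$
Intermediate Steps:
$G{\left(F \right)} = F$ ($G{\left(F \right)} = \frac{F^{2}}{F} = F$)
$\frac{G{\left(95 \right)}}{18900} + \frac{20795}{-7860} = \frac{95}{18900} + \frac{20795}{-7860} = 95 \cdot \frac{1}{18900} + 20795 \left(- \frac{1}{7860}\right) = \frac{19}{3780} - \frac{4159}{1572} = - \frac{326899}{123795}$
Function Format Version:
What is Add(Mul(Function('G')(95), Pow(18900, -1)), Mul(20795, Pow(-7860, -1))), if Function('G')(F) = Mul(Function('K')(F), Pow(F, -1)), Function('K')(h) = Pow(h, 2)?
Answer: Rational(-326899, 123795) ≈ -2.6406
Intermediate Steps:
Function('G')(F) = F (Function('G')(F) = Mul(Pow(F, 2), Pow(F, -1)) = F)
Add(Mul(Function('G')(95), Pow(18900, -1)), Mul(20795, Pow(-7860, -1))) = Add(Mul(95, Pow(18900, -1)), Mul(20795, Pow(-7860, -1))) = Add(Mul(95, Rational(1, 18900)), Mul(20795, Rational(-1, 7860))) = Add(Rational(19, 3780), Rational(-4159, 1572)) = Rational(-326899, 123795)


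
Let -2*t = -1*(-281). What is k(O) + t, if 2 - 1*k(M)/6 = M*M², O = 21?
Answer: -111389/2 ≈ -55695.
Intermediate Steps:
k(M) = 12 - 6*M³ (k(M) = 12 - 6*M*M² = 12 - 6*M³)
t = -281/2 (t = -(-1)*(-281)/2 = -½*281 = -281/2 ≈ -140.50)
k(O) + t = (12 - 6*21³) - 281/2 = (12 - 6*9261) - 281/2 = (12 - 55566) - 281/2 = -55554 - 281/2 = -111389/2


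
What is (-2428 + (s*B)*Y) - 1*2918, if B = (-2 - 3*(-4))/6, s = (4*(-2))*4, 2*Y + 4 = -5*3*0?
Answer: -15718/3 ≈ -5239.3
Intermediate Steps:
Y = -2 (Y = -2 + (-5*3*0)/2 = -2 + (-15*0)/2 = -2 + (½)*0 = -2 + 0 = -2)
s = -32 (s = -8*4 = -32)
B = 5/3 (B = (-2 + 12)*(⅙) = 10*(⅙) = 5/3 ≈ 1.6667)
(-2428 + (s*B)*Y) - 1*2918 = (-2428 - 32*5/3*(-2)) - 1*2918 = (-2428 - 160/3*(-2)) - 2918 = (-2428 + 320/3) - 2918 = -6964/3 - 2918 = -15718/3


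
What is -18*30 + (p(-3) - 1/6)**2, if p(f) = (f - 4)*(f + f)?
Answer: 43561/36 ≈ 1210.0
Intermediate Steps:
p(f) = 2*f*(-4 + f) (p(f) = (-4 + f)*(2*f) = 2*f*(-4 + f))
-18*30 + (p(-3) - 1/6)**2 = -18*30 + (2*(-3)*(-4 - 3) - 1/6)**2 = -540 + (2*(-3)*(-7) - 1*1/6)**2 = -540 + (42 - 1/6)**2 = -540 + (251/6)**2 = -540 + 63001/36 = 43561/36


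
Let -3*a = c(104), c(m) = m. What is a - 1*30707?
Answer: -92225/3 ≈ -30742.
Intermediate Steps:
a = -104/3 (a = -⅓*104 = -104/3 ≈ -34.667)
a - 1*30707 = -104/3 - 1*30707 = -104/3 - 30707 = -92225/3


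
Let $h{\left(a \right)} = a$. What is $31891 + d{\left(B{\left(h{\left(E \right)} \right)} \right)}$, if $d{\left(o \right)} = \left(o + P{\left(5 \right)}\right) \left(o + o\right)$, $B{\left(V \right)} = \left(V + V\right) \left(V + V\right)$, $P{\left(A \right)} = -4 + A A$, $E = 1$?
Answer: $32091$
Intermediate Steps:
$P{\left(A \right)} = -4 + A^{2}$
$B{\left(V \right)} = 4 V^{2}$ ($B{\left(V \right)} = 2 V 2 V = 4 V^{2}$)
$d{\left(o \right)} = 2 o \left(21 + o\right)$ ($d{\left(o \right)} = \left(o - \left(4 - 5^{2}\right)\right) \left(o + o\right) = \left(o + \left(-4 + 25\right)\right) 2 o = \left(o + 21\right) 2 o = \left(21 + o\right) 2 o = 2 o \left(21 + o\right)$)
$31891 + d{\left(B{\left(h{\left(E \right)} \right)} \right)} = 31891 + 2 \cdot 4 \cdot 1^{2} \left(21 + 4 \cdot 1^{2}\right) = 31891 + 2 \cdot 4 \cdot 1 \left(21 + 4 \cdot 1\right) = 31891 + 2 \cdot 4 \left(21 + 4\right) = 31891 + 2 \cdot 4 \cdot 25 = 31891 + 200 = 32091$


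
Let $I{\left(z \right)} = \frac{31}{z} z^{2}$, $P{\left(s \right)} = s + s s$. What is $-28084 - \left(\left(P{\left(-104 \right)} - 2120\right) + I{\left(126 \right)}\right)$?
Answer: $-40582$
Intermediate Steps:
$P{\left(s \right)} = s + s^{2}$
$I{\left(z \right)} = 31 z$
$-28084 - \left(\left(P{\left(-104 \right)} - 2120\right) + I{\left(126 \right)}\right) = -28084 - \left(\left(- 104 \left(1 - 104\right) - 2120\right) + 31 \cdot 126\right) = -28084 - \left(\left(\left(-104\right) \left(-103\right) - 2120\right) + 3906\right) = -28084 - \left(\left(10712 - 2120\right) + 3906\right) = -28084 - \left(8592 + 3906\right) = -28084 - 12498 = -40582$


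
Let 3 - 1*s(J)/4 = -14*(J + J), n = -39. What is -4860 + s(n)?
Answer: -9216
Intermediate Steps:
s(J) = 12 + 112*J (s(J) = 12 - (-56)*(J + J) = 12 - (-56)*2*J = 12 - (-112)*J = 12 + 112*J)
-4860 + s(n) = -4860 + (12 + 112*(-39)) = -4860 + (12 - 4368) = -4860 - 4356 = -9216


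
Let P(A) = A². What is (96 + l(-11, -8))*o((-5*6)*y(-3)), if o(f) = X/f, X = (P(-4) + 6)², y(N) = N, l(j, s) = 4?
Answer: 4840/9 ≈ 537.78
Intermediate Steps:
X = 484 (X = ((-4)² + 6)² = (16 + 6)² = 22² = 484)
o(f) = 484/f
(96 + l(-11, -8))*o((-5*6)*y(-3)) = (96 + 4)*(484/((-5*6*(-3)))) = 100*(484/((-30*(-3)))) = 100*(484/90) = 100*(484*(1/90)) = 100*(242/45) = 4840/9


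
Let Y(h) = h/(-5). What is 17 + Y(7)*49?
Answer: -258/5 ≈ -51.600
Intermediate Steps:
Y(h) = -h/5 (Y(h) = h*(-⅕) = -h/5)
17 + Y(7)*49 = 17 - ⅕*7*49 = 17 - 7/5*49 = 17 - 343/5 = -258/5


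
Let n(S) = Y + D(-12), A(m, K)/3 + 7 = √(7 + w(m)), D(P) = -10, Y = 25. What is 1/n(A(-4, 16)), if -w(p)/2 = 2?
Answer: 1/15 ≈ 0.066667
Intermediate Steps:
w(p) = -4 (w(p) = -2*2 = -4)
A(m, K) = -21 + 3*√3 (A(m, K) = -21 + 3*√(7 - 4) = -21 + 3*√3)
n(S) = 15 (n(S) = 25 - 10 = 15)
1/n(A(-4, 16)) = 1/15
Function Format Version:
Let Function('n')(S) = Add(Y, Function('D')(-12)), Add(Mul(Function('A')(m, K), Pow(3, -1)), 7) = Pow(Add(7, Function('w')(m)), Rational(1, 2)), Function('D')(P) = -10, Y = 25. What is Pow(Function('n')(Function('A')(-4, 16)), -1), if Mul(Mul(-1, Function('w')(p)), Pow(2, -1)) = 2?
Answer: Rational(1, 15) ≈ 0.066667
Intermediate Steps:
Function('w')(p) = -4 (Function('w')(p) = Mul(-2, 2) = -4)
Function('A')(m, K) = Add(-21, Mul(3, Pow(3, Rational(1, 2)))) (Function('A')(m, K) = Add(-21, Mul(3, Pow(Add(7, -4), Rational(1, 2)))) = Add(-21, Mul(3, Pow(3, Rational(1, 2)))))
Function('n')(S) = 15 (Function('n')(S) = Add(25, -10) = 15)
Pow(Function('n')(Function('A')(-4, 16)), -1) = Pow(15, -1) = Rational(1, 15)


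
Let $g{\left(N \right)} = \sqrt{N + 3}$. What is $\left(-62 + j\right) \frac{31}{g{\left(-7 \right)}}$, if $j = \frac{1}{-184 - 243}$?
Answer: $\frac{820725 i}{854} \approx 961.04 i$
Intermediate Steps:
$j = - \frac{1}{427}$ ($j = \frac{1}{-427} = - \frac{1}{427} \approx -0.0023419$)
$g{\left(N \right)} = \sqrt{3 + N}$
$\left(-62 + j\right) \frac{31}{g{\left(-7 \right)}} = \left(-62 - \frac{1}{427}\right) \frac{31}{\sqrt{3 - 7}} = - \frac{26475 \frac{31}{\sqrt{-4}}}{427} = - \frac{26475 \frac{31}{2 i}}{427} = - \frac{26475 \cdot 31 \left(- \frac{i}{2}\right)}{427} = - \frac{26475 \left(- \frac{31 i}{2}\right)}{427} = \frac{820725 i}{854}$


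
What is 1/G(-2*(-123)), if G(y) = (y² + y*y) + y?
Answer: 1/121278 ≈ 8.2455e-6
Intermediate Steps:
G(y) = y + 2*y² (G(y) = (y² + y²) + y = 2*y² + y = y + 2*y²)
1/G(-2*(-123)) = 1/((-2*(-123))*(1 + 2*(-2*(-123)))) = 1/(246*(1 + 2*246)) = 1/(246*(1 + 492)) = 1/(246*493) = 1/121278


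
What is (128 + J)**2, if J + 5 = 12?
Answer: 18225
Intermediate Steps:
J = 7 (J = -5 + 12 = 7)
(128 + J)**2 = (128 + 7)**2 = 135**2 = 18225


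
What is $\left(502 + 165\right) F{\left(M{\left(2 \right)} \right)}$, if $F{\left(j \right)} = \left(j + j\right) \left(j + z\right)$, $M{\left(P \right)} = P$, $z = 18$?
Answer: $53360$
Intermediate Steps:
$F{\left(j \right)} = 2 j \left(18 + j\right)$ ($F{\left(j \right)} = \left(j + j\right) \left(j + 18\right) = 2 j \left(18 + j\right)$)
$\left(502 + 165\right) F{\left(M{\left(2 \right)} \right)} = \left(502 + 165\right) 2 \cdot 2 \left(18 + 2\right) = 667 \cdot 2 \cdot 2 \cdot 20 = 667 \cdot 80 = 53360$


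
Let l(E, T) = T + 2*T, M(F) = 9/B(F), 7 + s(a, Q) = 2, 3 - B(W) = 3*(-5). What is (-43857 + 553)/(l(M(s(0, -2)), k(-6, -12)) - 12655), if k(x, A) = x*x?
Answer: 43304/12547 ≈ 3.4513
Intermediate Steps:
B(W) = 18 (B(W) = 3 - 3*(-5) = 3 - 1*(-15) = 3 + 15 = 18)
s(a, Q) = -5 (s(a, Q) = -7 + 2 = -5)
k(x, A) = x²
M(F) = ½ (M(F) = 9/18 = 9*(1/18) = ½)
l(E, T) = 3*T
(-43857 + 553)/(l(M(s(0, -2)), k(-6, -12)) - 12655) = (-43857 + 553)/(3*(-6)² - 12655) = -43304/(3*36 - 12655) = -43304/(108 - 12655) = -43304/(-12547) = -43304*(-1/12547) = 43304/12547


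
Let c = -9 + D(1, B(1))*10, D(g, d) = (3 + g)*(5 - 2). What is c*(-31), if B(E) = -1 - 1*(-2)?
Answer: -3441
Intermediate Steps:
B(E) = 1 (B(E) = -1 + 2 = 1)
D(g, d) = 9 + 3*g (D(g, d) = (3 + g)*3 = 9 + 3*g)
c = 111 (c = -9 + (9 + 3*1)*10 = -9 + (9 + 3)*10 = -9 + 12*10 = -9 + 120 = 111)
c*(-31) = 111*(-31) = -3441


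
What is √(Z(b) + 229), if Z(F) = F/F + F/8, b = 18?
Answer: √929/2 ≈ 15.240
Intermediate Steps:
Z(F) = 1 + F/8 (Z(F) = 1 + F*(⅛) = 1 + F/8)
√(Z(b) + 229) = √((1 + (⅛)*18) + 229) = √((1 + 9/4) + 229) = √(13/4 + 229) = √(929/4) = √929/2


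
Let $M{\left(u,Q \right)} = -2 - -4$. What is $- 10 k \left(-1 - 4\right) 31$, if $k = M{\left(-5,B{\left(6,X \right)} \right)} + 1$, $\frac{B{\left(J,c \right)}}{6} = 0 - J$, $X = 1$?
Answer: $4650$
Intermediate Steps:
$B{\left(J,c \right)} = - 6 J$ ($B{\left(J,c \right)} = 6 \left(0 - J\right) = 6 \left(- J\right) = - 6 J$)
$M{\left(u,Q \right)} = 2$ ($M{\left(u,Q \right)} = -2 + 4 = 2$)
$k = 3$ ($k = 2 + 1 = 3$)
$- 10 k \left(-1 - 4\right) 31 = - 10 \cdot 3 \left(-1 - 4\right) 31 = - 10 \cdot 3 \left(-5\right) 31 = \left(-10\right) \left(-15\right) 31 = 150 \cdot 31 = 4650$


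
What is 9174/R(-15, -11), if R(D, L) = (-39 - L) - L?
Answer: -9174/17 ≈ -539.65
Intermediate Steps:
R(D, L) = -39 - 2*L
9174/R(-15, -11) = 9174/(-39 - 2*(-11)) = 9174/(-39 + 22) = 9174/(-17) = 9174*(-1/17) = -9174/17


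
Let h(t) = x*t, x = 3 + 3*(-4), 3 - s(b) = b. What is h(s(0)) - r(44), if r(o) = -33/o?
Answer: -105/4 ≈ -26.250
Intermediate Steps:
s(b) = 3 - b
x = -9 (x = 3 - 12 = -9)
h(t) = -9*t
h(s(0)) - r(44) = -9*(3 - 1*0) - (-33)/44 = -9*(3 + 0) - (-33)/44 = -9*3 - 1*(-¾) = -27 + ¾ = -105/4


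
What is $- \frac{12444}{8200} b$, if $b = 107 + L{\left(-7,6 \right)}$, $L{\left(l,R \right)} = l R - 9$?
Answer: $- \frac{87108}{1025} \approx -84.983$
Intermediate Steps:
$L{\left(l,R \right)} = -9 + R l$ ($L{\left(l,R \right)} = R l - 9 = -9 + R l$)
$b = 56$ ($b = 107 + \left(-9 + 6 \left(-7\right)\right) = 107 - 51 = 56$)
$- \frac{12444}{8200} b = - \frac{12444}{8200} \cdot 56 = \left(-12444\right) \frac{1}{8200} \cdot 56 = \left(- \frac{3111}{2050}\right) 56 = - \frac{87108}{1025}$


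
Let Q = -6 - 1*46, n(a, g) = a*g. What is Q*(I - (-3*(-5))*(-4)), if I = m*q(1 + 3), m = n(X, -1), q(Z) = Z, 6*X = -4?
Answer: -9776/3 ≈ -3258.7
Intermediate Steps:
X = -⅔ (X = (⅙)*(-4) = -⅔ ≈ -0.66667)
Q = -52 (Q = -6 - 46 = -52)
m = ⅔ (m = -⅔*(-1) = ⅔ ≈ 0.66667)
I = 8/3 (I = 2*(1 + 3)/3 = (⅔)*4 = 8/3 ≈ 2.6667)
Q*(I - (-3*(-5))*(-4)) = -52*(8/3 - (-3*(-5))*(-4)) = -52*(8/3 - 15*(-4)) = -52*(8/3 - 1*(-60)) = -52*(8/3 + 60) = -52*188/3 = -9776/3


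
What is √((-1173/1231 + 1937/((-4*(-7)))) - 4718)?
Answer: I*√1381032983757/17234 ≈ 68.189*I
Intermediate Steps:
√((-1173/1231 + 1937/((-4*(-7)))) - 4718) = √((-1173*1/1231 + 1937/28) - 4718) = √((-1173/1231 + 1937*(1/28)) - 4718) = √((-1173/1231 + 1937/28) - 4718) = √(2351603/34468 - 4718) = √(-160268421/34468) = I*√1381032983757/17234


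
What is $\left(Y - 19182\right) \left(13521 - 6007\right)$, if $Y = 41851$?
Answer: $170334866$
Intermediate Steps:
$\left(Y - 19182\right) \left(13521 - 6007\right) = \left(41851 - 19182\right) \left(13521 - 6007\right) = 22669 \cdot 7514 = 170334866$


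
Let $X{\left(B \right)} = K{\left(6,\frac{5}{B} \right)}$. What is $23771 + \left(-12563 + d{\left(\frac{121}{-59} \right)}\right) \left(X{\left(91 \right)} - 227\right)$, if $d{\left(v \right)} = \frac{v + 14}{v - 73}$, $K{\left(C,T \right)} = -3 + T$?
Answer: $\frac{43467751879}{14924} \approx 2.9126 \cdot 10^{6}$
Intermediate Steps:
$X{\left(B \right)} = -3 + \frac{5}{B}$
$d{\left(v \right)} = \frac{14 + v}{-73 + v}$
$23771 + \left(-12563 + d{\left(\frac{121}{-59} \right)}\right) \left(X{\left(91 \right)} - 227\right) = 23771 + \left(-12563 + \frac{14 + \frac{121}{-59}}{-73 + \frac{121}{-59}}\right) \left(\left(-3 + \frac{5}{91}\right) - 227\right) = 23771 + \left(-12563 + \frac{14 + 121 \left(- \frac{1}{59}\right)}{-73 + 121 \left(- \frac{1}{59}\right)}\right) \left(\left(-3 + 5 \cdot \frac{1}{91}\right) - 227\right) = 23771 + \left(-12563 + \frac{14 - \frac{121}{59}}{-73 - \frac{121}{59}}\right) \left(\left(-3 + \frac{5}{91}\right) - 227\right) = 23771 + \left(-12563 + \frac{1}{- \frac{4428}{59}} \cdot \frac{705}{59}\right) \left(- \frac{268}{91} - 227\right) = 23771 + \left(-12563 - \frac{235}{1476}\right) \left(- \frac{20925}{91}\right) = 23771 - - \frac{43112993475}{14924} = 23771 + \frac{43112993475}{14924} = \frac{43467751879}{14924}$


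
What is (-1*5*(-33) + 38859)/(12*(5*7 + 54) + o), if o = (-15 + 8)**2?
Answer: 39024/1117 ≈ 34.936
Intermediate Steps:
o = 49 (o = (-7)**2 = 49)
(-1*5*(-33) + 38859)/(12*(5*7 + 54) + o) = (-1*5*(-33) + 38859)/(12*(5*7 + 54) + 49) = (-5*(-33) + 38859)/(12*(35 + 54) + 49) = (165 + 38859)/(12*89 + 49) = 39024/(1068 + 49) = 39024/1117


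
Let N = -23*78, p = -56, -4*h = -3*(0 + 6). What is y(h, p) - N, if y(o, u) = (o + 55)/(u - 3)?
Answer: 211573/118 ≈ 1793.0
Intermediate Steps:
h = 9/2 (h = -(-3)*(0 + 6)/4 = -(-3)*6/4 = -1/4*(-18) = 9/2 ≈ 4.5000)
y(o, u) = (55 + o)/(-3 + u)
N = -1794
y(h, p) - N = (55 + 9/2)/(-3 - 56) - 1*(-1794) = (119/2)/(-59) + 1794 = -1/59*119/2 + 1794 = -119/118 + 1794 = 211573/118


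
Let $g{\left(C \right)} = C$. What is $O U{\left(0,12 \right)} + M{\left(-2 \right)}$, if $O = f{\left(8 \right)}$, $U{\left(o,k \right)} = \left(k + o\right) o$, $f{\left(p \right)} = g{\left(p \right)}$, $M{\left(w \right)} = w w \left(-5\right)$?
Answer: $-20$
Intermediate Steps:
$M{\left(w \right)} = - 5 w^{2}$ ($M{\left(w \right)} = w^{2} \left(-5\right) = - 5 w^{2}$)
$f{\left(p \right)} = p$
$U{\left(o,k \right)} = o \left(k + o\right)$
$O = 8$
$O U{\left(0,12 \right)} + M{\left(-2 \right)} = 8 \cdot 0 \left(12 + 0\right) - 5 \left(-2\right)^{2} = 8 \cdot 0 \cdot 12 - 20 = 8 \cdot 0 - 20 = 0 - 20 = -20$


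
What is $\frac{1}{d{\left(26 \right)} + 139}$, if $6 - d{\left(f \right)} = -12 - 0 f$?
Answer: $\frac{1}{157} \approx 0.0063694$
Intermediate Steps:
$d{\left(f \right)} = 18$ ($d{\left(f \right)} = 6 - \left(-12 - 0 f\right) = 6 - \left(-12 - 0\right) = 6 - \left(-12 + 0\right) = 6 - -12 = 6 + 12 = 18$)
$\frac{1}{d{\left(26 \right)} + 139} = \frac{1}{18 + 139} = \frac{1}{157}$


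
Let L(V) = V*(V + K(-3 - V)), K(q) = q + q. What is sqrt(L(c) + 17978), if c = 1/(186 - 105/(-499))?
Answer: sqrt(155220704957171)/92919 ≈ 134.08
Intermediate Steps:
c = 499/92919 (c = 1/(186 - 105*(-1/499)) = 1/(186 + 105/499) = 1/(92919/499) = 499/92919 ≈ 0.0053703)
K(q) = 2*q
L(V) = V*(-6 - V) (L(V) = V*(V + 2*(-3 - V)) = V*(V + (-6 - 2*V)) = V*(-6 - V))
sqrt(L(c) + 17978) = sqrt(499*(-6 - 1*499/92919)/92919 + 17978) = sqrt(499*(-6 - 499/92919)/92919 + 17978) = sqrt((499/92919)*(-558013/92919) + 17978) = sqrt(-278448487/8633940561 + 17978) = sqrt(155220704957171/8633940561) = sqrt(155220704957171)/92919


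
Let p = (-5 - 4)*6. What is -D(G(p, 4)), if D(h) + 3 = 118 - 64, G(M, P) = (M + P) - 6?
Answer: -51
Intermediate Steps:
p = -54 (p = -9*6 = -54)
G(M, P) = -6 + M + P
D(h) = 51 (D(h) = -3 + (118 - 64) = -3 + 54 = 51)
-D(G(p, 4)) = -1*51 = -51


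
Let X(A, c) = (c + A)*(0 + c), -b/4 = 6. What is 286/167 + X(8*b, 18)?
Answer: -522758/167 ≈ -3130.3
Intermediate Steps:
b = -24 (b = -4*6 = -24)
X(A, c) = c*(A + c) (X(A, c) = (A + c)*c = c*(A + c))
286/167 + X(8*b, 18) = 286/167 + 18*(8*(-24) + 18) = 286*(1/167) + 18*(-192 + 18) = 286/167 + 18*(-174) = 286/167 - 3132 = -522758/167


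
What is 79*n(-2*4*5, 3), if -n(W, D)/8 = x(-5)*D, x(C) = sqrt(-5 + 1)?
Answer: -3792*I ≈ -3792.0*I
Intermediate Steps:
x(C) = 2*I (x(C) = sqrt(-4) = 2*I)
n(W, D) = -16*I*D (n(W, D) = -8*2*I*D = -16*I*D)
79*n(-2*4*5, 3) = 79*(-16*I*3) = 79*(-48*I) = -3792*I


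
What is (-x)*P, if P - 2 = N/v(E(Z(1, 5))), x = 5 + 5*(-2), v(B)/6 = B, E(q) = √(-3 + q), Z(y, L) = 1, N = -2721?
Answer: 10 + 4535*I*√2/4 ≈ 10.0 + 1603.4*I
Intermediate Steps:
v(B) = 6*B
x = -5 (x = 5 - 10 = -5)
P = 2 + 907*I*√2/4 (P = 2 - 2721*1/(6*√(-3 + 1)) = 2 - 2721*(-I*√2/12) = 2 - (-907)*I*√2/4 = 2 + 907*I*√2/4 ≈ 2.0 + 320.67*I)
(-x)*P = (-1*(-5))*(2 + 907*I*√2/4) = 5*(2 + 907*I*√2/4) = 10 + 4535*I*√2/4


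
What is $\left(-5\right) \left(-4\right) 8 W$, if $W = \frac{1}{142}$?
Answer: $\frac{80}{71} \approx 1.1268$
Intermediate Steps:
$W = \frac{1}{142} \approx 0.0070423$
$\left(-5\right) \left(-4\right) 8 W = \left(-5\right) \left(-4\right) 8 \cdot \frac{1}{142} = 20 \cdot 8 \cdot \frac{1}{142} = 160 \cdot \frac{1}{142} = \frac{80}{71}$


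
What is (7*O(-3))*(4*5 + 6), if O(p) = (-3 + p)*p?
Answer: 3276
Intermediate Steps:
O(p) = p*(-3 + p)
(7*O(-3))*(4*5 + 6) = (7*(-3*(-3 - 3)))*(4*5 + 6) = (7*(-3*(-6)))*(20 + 6) = (7*18)*26 = 126*26 = 3276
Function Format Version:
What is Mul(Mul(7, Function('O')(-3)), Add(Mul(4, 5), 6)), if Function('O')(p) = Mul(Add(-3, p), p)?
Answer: 3276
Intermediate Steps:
Function('O')(p) = Mul(p, Add(-3, p))
Mul(Mul(7, Function('O')(-3)), Add(Mul(4, 5), 6)) = Mul(Mul(7, Mul(-3, Add(-3, -3))), Add(Mul(4, 5), 6)) = Mul(Mul(7, Mul(-3, -6)), Add(20, 6)) = Mul(Mul(7, 18), 26) = Mul(126, 26) = 3276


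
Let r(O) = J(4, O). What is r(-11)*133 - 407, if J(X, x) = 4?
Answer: 125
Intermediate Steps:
r(O) = 4
r(-11)*133 - 407 = 4*133 - 407 = 532 - 407 = 125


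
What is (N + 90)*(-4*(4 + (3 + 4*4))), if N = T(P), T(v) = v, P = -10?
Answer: -7360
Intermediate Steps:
N = -10
(N + 90)*(-4*(4 + (3 + 4*4))) = (-10 + 90)*(-4*(4 + (3 + 4*4))) = 80*(-4*(4 + (3 + 16))) = 80*(-4*(4 + 19)) = 80*(-4*23) = 80*(-92) = -7360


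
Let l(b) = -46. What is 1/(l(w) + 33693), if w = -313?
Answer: 1/33647 ≈ 2.9720e-5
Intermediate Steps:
1/(l(w) + 33693) = 1/(-46 + 33693) = 1/33647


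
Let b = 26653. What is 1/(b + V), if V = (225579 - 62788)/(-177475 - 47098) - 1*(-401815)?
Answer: 224573/96222181373 ≈ 2.3339e-6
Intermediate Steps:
V = 90236637204/224573 (V = 162791/(-224573) + 401815 = 162791*(-1/224573) + 401815 = -162791/224573 + 401815 = 90236637204/224573 ≈ 4.0181e+5)
1/(b + V) = 1/(26653 + 90236637204/224573) = 1/(96222181373/224573) = 224573/96222181373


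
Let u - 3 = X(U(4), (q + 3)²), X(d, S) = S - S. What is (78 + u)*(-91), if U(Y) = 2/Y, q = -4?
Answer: -7371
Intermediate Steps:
X(d, S) = 0
u = 3 (u = 3 + 0 = 3)
(78 + u)*(-91) = (78 + 3)*(-91) = 81*(-91) = -7371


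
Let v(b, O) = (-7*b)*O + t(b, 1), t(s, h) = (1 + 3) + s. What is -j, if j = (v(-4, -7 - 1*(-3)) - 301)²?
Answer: -170569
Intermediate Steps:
t(s, h) = 4 + s
v(b, O) = 4 + b - 7*O*b (v(b, O) = (-7*b)*O + (4 + b) = -7*O*b + (4 + b) = 4 + b - 7*O*b)
j = 170569 (j = ((4 - 4 - 7*(-7 - 1*(-3))*(-4)) - 301)² = ((4 - 4 - 7*(-7 + 3)*(-4)) - 301)² = ((4 - 4 - 7*(-4)*(-4)) - 301)² = ((4 - 4 - 112) - 301)² = (-112 - 301)² = (-413)² = 170569)
-j = -1*170569 = -170569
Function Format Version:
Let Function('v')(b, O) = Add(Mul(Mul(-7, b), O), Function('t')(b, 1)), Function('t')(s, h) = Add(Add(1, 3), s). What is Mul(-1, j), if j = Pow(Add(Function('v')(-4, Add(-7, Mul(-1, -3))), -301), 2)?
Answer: -170569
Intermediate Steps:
Function('t')(s, h) = Add(4, s)
Function('v')(b, O) = Add(4, b, Mul(-7, O, b)) (Function('v')(b, O) = Add(Mul(Mul(-7, b), O), Add(4, b)) = Add(Mul(-7, O, b), Add(4, b)) = Add(4, b, Mul(-7, O, b)))
j = 170569 (j = Pow(Add(Add(4, -4, Mul(-7, Add(-7, Mul(-1, -3)), -4)), -301), 2) = Pow(Add(Add(4, -4, Mul(-7, Add(-7, 3), -4)), -301), 2) = Pow(Add(Add(4, -4, Mul(-7, -4, -4)), -301), 2) = Pow(Add(Add(4, -4, -112), -301), 2) = Pow(Add(-112, -301), 2) = Pow(-413, 2) = 170569)
Mul(-1, j) = Mul(-1, 170569) = -170569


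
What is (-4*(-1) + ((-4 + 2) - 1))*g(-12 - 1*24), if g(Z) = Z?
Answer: -36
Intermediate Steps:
(-4*(-1) + ((-4 + 2) - 1))*g(-12 - 1*24) = (-4*(-1) + ((-4 + 2) - 1))*(-12 - 1*24) = (4 + (-2 - 1))*(-12 - 24) = (4 - 3)*(-36) = 1*(-36) = -36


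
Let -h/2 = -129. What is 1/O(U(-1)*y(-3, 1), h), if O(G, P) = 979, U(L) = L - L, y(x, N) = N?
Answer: 1/979 ≈ 0.0010215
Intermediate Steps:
h = 258 (h = -2*(-129) = 258)
U(L) = 0
1/O(U(-1)*y(-3, 1), h) = 1/979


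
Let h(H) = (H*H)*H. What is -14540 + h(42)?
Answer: 59548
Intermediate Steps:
h(H) = H³ (h(H) = H²*H = H³)
-14540 + h(42) = -14540 + 42³ = -14540 + 74088 = 59548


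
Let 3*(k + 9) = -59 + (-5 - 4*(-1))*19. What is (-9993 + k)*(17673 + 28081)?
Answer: -458821112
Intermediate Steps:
k = -35 (k = -9 + (-59 + (-5 - 4*(-1))*19)/3 = -9 + (-59 + (-5 + 4)*19)/3 = -9 + (-59 - 1*19)/3 = -9 + (-59 - 19)/3 = -9 + (1/3)*(-78) = -9 - 26 = -35)
(-9993 + k)*(17673 + 28081) = (-9993 - 35)*(17673 + 28081) = -10028*45754 = -458821112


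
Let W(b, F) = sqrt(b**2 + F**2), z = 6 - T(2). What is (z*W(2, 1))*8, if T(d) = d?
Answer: 32*sqrt(5) ≈ 71.554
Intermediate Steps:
z = 4 (z = 6 - 1*2 = 6 - 2 = 4)
W(b, F) = sqrt(F**2 + b**2)
(z*W(2, 1))*8 = (4*sqrt(1**2 + 2**2))*8 = (4*sqrt(1 + 4))*8 = (4*sqrt(5))*8 = 32*sqrt(5)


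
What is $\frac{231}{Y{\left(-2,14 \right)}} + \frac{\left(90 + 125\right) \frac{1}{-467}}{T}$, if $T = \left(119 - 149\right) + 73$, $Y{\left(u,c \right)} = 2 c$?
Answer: $\frac{15391}{1868} \approx 8.2393$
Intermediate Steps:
$T = 43$ ($T = -30 + 73 = 43$)
$\frac{231}{Y{\left(-2,14 \right)}} + \frac{\left(90 + 125\right) \frac{1}{-467}}{T} = \frac{231}{2 \cdot 14} + \frac{\left(90 + 125\right) \frac{1}{-467}}{43} = \frac{231}{28} + 215 \left(- \frac{1}{467}\right) \frac{1}{43} = 231 \cdot \frac{1}{28} - \frac{5}{467} = \frac{33}{4} - \frac{5}{467} = \frac{15391}{1868}$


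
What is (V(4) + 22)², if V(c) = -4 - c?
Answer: 196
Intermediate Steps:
(V(4) + 22)² = ((-4 - 1*4) + 22)² = ((-4 - 4) + 22)² = (-8 + 22)² = 14² = 196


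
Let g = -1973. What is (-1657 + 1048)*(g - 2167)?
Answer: 2521260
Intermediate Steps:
(-1657 + 1048)*(g - 2167) = (-1657 + 1048)*(-1973 - 2167) = -609*(-4140) = 2521260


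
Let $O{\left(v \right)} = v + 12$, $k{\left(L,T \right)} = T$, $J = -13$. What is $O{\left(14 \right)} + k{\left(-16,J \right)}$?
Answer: $13$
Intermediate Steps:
$O{\left(v \right)} = 12 + v$
$O{\left(14 \right)} + k{\left(-16,J \right)} = \left(12 + 14\right) - 13 = 26 - 13 = 13$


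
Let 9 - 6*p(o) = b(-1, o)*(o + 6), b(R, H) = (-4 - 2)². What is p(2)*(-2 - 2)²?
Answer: -744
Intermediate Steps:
b(R, H) = 36 (b(R, H) = (-6)² = 36)
p(o) = -69/2 - 6*o (p(o) = 3/2 - 6*(o + 6) = 3/2 - 6*(6 + o) = 3/2 - (216 + 36*o)/6 = 3/2 + (-36 - 6*o) = -69/2 - 6*o)
p(2)*(-2 - 2)² = (-69/2 - 6*2)*(-2 - 2)² = (-69/2 - 12)*(-4)² = -93/2*16 = -744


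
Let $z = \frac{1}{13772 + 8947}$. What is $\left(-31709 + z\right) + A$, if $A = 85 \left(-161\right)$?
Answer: $- \frac{1031306285}{22719} \approx -45394.0$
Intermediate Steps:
$A = -13685$
$z = \frac{1}{22719} \approx 4.4016 \cdot 10^{-5}$
$\left(-31709 + z\right) + A = \left(-31709 + \frac{1}{22719}\right) - 13685 = - \frac{720396770}{22719} - 13685 = - \frac{1031306285}{22719}$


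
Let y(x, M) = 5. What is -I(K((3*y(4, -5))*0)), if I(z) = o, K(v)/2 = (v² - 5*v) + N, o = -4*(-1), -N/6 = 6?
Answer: -4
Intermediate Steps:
N = -36 (N = -6*6 = -36)
o = 4
K(v) = -72 - 10*v + 2*v² (K(v) = 2*((v² - 5*v) - 36) = 2*(-36 + v² - 5*v) = -72 - 10*v + 2*v²)
I(z) = 4
-I(K((3*y(4, -5))*0)) = -1*4 = -4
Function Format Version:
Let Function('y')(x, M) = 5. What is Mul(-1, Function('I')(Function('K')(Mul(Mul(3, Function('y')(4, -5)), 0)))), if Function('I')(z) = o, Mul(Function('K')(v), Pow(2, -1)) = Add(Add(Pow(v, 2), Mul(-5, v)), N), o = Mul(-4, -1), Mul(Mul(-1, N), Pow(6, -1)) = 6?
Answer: -4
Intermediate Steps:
N = -36 (N = Mul(-6, 6) = -36)
o = 4
Function('K')(v) = Add(-72, Mul(-10, v), Mul(2, Pow(v, 2))) (Function('K')(v) = Mul(2, Add(Add(Pow(v, 2), Mul(-5, v)), -36)) = Mul(2, Add(-36, Pow(v, 2), Mul(-5, v))) = Add(-72, Mul(-10, v), Mul(2, Pow(v, 2))))
Function('I')(z) = 4
Mul(-1, Function('I')(Function('K')(Mul(Mul(3, Function('y')(4, -5)), 0)))) = Mul(-1, 4) = -4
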